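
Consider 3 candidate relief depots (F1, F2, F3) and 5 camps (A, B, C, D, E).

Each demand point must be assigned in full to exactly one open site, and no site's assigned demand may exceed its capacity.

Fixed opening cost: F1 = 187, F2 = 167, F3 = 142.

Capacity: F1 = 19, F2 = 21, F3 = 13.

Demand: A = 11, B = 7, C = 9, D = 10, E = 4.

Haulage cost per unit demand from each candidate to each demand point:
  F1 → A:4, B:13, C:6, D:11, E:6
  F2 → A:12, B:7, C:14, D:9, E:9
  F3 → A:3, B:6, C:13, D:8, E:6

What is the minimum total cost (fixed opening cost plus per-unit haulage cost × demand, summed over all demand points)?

746

Open {F1, F2, F3}; cheapest assignment that respects the capacities:
  F1 (cap 19, load 13): C, E — cost 9×6 + 4×6 = 78
  F2 (cap 21, load 17): B, D — cost 7×7 + 10×9 = 139
  F3 (cap 13, load 11): A — cost 11×3 = 33
  Shipping 250, fixed 496 → total 746.
  Any other capacity-feasible assignment to {F1, F2, F3} ships for at least 250.
Total demand is 41 and no other set of sites has combined capacity ≥ 41, so {F1, F2, F3} is the only feasible choice of open sites. Minimum: 746.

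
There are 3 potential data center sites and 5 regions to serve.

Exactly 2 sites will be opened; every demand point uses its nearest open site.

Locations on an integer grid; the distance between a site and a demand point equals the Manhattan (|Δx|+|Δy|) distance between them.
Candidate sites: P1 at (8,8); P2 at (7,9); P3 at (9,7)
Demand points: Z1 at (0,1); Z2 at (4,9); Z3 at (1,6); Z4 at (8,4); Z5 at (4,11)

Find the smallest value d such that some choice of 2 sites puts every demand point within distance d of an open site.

15

Open {P1, P2}.
  Farthest demand point is Z1 at distance 15 (to P1); all others are ≤ 15.
With {P1, P3} the worst case is 15.
With {P2, P3} the worst case is 15.
No size-2 selection achieves below 15.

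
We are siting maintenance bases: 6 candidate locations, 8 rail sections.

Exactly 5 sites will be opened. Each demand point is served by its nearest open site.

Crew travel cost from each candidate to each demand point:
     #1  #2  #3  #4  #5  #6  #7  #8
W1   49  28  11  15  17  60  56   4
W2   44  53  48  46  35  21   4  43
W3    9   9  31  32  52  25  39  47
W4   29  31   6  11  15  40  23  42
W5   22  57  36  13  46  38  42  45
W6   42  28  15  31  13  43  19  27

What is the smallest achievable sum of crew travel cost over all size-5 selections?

77

Open {W1, W2, W3, W4, W6}.
  #1→W3 9, #2→W3 9, #3→W4 6, #4→W4 11, #5→W6 13, #6→W2 21, #7→W2 4, #8→W1 4  ⇒ total 77.
Compare {W1, W2, W3, W4, W5}: total 79.
Compare {W1, W2, W3, W5, W6}: total 84.
No size-5 selection does better; minimum is 77.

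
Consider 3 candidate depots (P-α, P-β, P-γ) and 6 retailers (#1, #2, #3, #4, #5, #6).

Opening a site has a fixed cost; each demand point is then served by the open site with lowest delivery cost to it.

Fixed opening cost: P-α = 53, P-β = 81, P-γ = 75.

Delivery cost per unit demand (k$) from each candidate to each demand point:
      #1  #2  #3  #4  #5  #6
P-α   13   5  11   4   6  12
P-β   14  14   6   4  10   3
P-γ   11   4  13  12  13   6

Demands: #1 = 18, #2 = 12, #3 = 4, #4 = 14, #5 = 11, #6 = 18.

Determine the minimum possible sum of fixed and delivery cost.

Open {P-α, P-β}: assign each demand point to its cheapest open site.
  #1→P-α 18×13=234, #2→P-α 12×5=60, #3→P-β 4×6=24, #4→P-α 14×4=56, #5→P-α 11×6=66, #6→P-β 18×3=54
  delivery cost 494, fixed 134 → total 628.
Compare {P-β, P-γ}: delivery cost 490 + fixed 156 = 646.
Compare {P-α, P-γ}: delivery cost 520 + fixed 128 = 648.
Compare {P-α, P-β, P-γ}: delivery cost 446 + fixed 209 = 655.
All other subsets cost ≥ 646. Minimum total cost: 628.

628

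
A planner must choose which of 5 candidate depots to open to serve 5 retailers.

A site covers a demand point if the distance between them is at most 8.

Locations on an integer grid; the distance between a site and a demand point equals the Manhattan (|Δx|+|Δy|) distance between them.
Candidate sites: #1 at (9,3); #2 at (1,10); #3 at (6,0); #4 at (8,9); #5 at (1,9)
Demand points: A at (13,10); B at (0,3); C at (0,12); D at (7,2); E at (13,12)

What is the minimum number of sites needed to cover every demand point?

2

Coverage sets (demand points within 8 of each site):
  #1: {D}
  #2: {B, C}
  #3: {D}
  #4: {A, D, E}
  #5: {B, C}
No single site covers all 5 demand points.
But {#2, #4} covers everything, so the minimum is 2.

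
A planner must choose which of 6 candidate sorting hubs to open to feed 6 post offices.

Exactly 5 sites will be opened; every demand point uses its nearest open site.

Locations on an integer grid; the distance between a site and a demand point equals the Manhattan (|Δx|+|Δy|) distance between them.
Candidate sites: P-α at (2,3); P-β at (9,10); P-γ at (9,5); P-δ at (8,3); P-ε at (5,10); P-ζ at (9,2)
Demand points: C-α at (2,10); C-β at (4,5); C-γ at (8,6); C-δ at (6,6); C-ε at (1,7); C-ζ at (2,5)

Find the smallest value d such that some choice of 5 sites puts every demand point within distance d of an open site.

5

Open {P-α, P-β, P-γ, P-δ, P-ε}.
  Farthest demand point is C-ε at distance 5 (to P-α); all others are ≤ 5.
With {P-α, P-β, P-γ, P-ε, P-ζ} the worst case is 5.
With {P-α, P-β, P-δ, P-ε, P-ζ} the worst case is 5.
No size-5 selection achieves below 5.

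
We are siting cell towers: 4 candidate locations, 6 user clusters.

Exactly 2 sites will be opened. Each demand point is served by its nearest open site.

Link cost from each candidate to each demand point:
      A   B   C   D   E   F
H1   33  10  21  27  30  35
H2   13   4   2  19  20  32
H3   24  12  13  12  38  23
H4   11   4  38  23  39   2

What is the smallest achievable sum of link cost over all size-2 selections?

Open {H2, H4}.
  A→H4 11, B→H2 4, C→H2 2, D→H2 19, E→H2 20, F→H4 2  ⇒ total 58.
Compare {H2, H3}: total 74.
Compare {H3, H4}: total 80.
No size-2 selection does better; minimum is 58.

58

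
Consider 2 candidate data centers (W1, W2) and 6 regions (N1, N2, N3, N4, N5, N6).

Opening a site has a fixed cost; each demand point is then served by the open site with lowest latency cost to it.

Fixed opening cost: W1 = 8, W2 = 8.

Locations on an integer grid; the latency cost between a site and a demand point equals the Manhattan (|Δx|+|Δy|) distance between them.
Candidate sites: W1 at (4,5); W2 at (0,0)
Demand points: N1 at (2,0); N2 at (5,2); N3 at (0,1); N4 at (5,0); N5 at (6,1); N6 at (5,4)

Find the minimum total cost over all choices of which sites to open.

36

Open {W1, W2}: assign each demand point to its cheapest open site.
  N1→W2 2, N2→W1 4, N3→W2 1, N4→W2 5, N5→W1 6, N6→W1 2
  latency cost 20, fixed 16 → total 36.
Compare {W2}: latency cost 31 + fixed 8 = 39.
Compare {W1}: latency cost 33 + fixed 8 = 41.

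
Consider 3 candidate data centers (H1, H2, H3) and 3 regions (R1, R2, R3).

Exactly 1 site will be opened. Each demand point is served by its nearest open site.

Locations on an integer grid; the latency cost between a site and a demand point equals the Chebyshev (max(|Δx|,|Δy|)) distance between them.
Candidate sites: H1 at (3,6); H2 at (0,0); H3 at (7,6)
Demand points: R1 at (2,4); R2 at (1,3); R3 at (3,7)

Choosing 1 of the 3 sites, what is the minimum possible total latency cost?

6

Open {H1}.
  R1→H1 2, R2→H1 3, R3→H1 1  ⇒ total 6.
Compare {H2}: total 14.
Compare {H3}: total 15.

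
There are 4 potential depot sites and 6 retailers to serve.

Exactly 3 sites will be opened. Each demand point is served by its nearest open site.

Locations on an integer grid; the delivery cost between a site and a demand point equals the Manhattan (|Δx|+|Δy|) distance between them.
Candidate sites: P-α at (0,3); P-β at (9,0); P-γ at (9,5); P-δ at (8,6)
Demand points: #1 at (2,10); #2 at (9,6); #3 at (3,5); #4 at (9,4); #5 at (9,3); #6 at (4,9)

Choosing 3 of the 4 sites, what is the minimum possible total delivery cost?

Open {P-α, P-γ, P-δ}.
  #1→P-α 9, #2→P-γ 1, #3→P-α 5, #4→P-γ 1, #5→P-γ 2, #6→P-δ 7  ⇒ total 25.
Compare {P-α, P-β, P-γ}: total 27.
Compare {P-β, P-γ, P-δ}: total 27.
No size-3 selection does better; minimum is 25.

25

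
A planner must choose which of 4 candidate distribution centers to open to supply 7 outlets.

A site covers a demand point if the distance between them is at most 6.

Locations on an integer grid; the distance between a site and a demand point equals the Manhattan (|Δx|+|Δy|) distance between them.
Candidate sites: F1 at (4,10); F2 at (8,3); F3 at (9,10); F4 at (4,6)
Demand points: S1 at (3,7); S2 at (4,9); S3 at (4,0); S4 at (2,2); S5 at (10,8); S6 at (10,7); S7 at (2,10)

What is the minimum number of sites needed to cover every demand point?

2

Coverage sets (demand points within 6 of each site):
  F1: {S1, S2, S7}
  F2: {S6}
  F3: {S2, S5, S6}
  F4: {S1, S2, S3, S4, S7}
No single site covers all 7 demand points.
But {F3, F4} covers everything, so the minimum is 2.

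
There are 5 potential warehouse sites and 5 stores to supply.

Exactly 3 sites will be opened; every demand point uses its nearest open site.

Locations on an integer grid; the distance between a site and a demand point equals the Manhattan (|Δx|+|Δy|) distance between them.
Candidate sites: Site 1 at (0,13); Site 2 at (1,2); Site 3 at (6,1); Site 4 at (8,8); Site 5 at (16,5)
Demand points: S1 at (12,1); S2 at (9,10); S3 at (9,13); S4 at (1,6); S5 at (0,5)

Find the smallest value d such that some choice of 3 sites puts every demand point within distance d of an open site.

Open {Site 2, Site 3, Site 4}.
  Farthest demand point is S1 at distance 6 (to Site 3); all others are ≤ 6.
With {Site 1, Site 3, Site 4} the worst case is 8.
With {Site 1, Site 4, Site 5} the worst case is 8.
No size-3 selection achieves below 6.

6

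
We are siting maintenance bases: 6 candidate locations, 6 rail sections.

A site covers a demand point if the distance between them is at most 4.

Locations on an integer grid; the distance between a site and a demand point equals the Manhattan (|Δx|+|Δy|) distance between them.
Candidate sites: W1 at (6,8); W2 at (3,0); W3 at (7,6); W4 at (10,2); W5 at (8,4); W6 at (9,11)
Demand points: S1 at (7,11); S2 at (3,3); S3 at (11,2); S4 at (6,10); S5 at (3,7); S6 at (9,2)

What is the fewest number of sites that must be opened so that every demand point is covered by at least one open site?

Coverage sets (demand points within 4 of each site):
  W1: {S1, S4, S5}
  W2: {S2}
  W3: {}
  W4: {S3, S6}
  W5: {S6}
  W6: {S1, S4}
No 2 sites suffice: every size-2 union leaves at least one demand point uncovered.
But {W1, W2, W4} covers everything, so the minimum is 3.

3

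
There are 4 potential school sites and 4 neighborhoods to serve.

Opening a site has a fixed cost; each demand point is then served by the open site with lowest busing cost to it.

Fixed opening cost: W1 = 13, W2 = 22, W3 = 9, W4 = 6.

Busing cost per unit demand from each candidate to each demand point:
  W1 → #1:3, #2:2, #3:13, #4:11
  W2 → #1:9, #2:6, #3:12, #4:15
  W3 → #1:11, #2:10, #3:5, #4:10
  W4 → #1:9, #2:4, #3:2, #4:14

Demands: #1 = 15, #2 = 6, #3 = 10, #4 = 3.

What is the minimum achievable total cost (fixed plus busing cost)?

Open {W1, W4}: assign each demand point to its cheapest open site.
  #1→W1 15×3=45, #2→W1 6×2=12, #3→W4 10×2=20, #4→W1 3×11=33
  busing cost 110, fixed 19 → total 129.
Compare {W1, W3, W4}: busing cost 107 + fixed 28 = 135.
Compare {W1, W2, W4}: busing cost 110 + fixed 41 = 151.
Compare {W1, W2, W3, W4}: busing cost 107 + fixed 50 = 157.
All other subsets cost ≥ 135. Minimum total cost: 129.

129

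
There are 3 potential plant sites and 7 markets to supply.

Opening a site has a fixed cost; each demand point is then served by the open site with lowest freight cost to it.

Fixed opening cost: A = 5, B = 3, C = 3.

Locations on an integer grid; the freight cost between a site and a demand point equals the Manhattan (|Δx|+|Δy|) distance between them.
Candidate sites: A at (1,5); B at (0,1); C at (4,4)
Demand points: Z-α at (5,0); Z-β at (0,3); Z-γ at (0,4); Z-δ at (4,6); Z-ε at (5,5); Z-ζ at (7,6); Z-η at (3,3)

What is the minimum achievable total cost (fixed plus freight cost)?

Open {B, C}: assign each demand point to its cheapest open site.
  Z-α→C 5, Z-β→B 2, Z-γ→B 3, Z-δ→C 2, Z-ε→C 2, Z-ζ→C 5, Z-η→C 2
  freight cost 21, fixed 6 → total 27.
Compare {C}: freight cost 25 + fixed 3 = 28.
Compare {A, C}: freight cost 21 + fixed 8 = 29.
Compare {A, B, C}: freight cost 20 + fixed 11 = 31.
All other subsets cost ≥ 28. Minimum total cost: 27.

27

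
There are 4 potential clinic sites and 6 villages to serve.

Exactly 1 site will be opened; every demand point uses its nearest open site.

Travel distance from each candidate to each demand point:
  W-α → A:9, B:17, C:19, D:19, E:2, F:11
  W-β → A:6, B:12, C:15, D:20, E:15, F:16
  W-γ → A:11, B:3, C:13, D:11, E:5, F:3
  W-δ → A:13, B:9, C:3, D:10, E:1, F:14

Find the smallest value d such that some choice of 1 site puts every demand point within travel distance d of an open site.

13

Open {W-γ}.
  Farthest demand point is C at travel distance 13 (to W-γ); all others are ≤ 13.
With {W-δ} the worst case is 14.
With {W-α} the worst case is 19.
No size-1 selection achieves below 13.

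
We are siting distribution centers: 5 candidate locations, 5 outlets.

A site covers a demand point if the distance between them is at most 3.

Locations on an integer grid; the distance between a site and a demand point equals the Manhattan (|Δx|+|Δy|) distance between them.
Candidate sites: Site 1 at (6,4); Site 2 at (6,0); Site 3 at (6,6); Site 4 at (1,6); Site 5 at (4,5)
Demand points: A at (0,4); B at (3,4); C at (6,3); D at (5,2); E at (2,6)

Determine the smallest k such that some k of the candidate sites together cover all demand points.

2

Coverage sets (demand points within 3 of each site):
  Site 1: {B, C, D}
  Site 2: {C, D}
  Site 3: {C}
  Site 4: {A, E}
  Site 5: {B, E}
No single site covers all 5 demand points.
But {Site 1, Site 4} covers everything, so the minimum is 2.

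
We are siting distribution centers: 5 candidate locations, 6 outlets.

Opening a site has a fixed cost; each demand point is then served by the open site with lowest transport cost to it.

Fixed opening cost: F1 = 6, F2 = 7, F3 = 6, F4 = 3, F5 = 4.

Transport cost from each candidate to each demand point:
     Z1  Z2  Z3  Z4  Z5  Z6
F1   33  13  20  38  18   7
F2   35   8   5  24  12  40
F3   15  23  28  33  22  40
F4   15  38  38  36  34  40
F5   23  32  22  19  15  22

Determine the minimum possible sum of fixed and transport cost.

Open {F1, F2, F4, F5}: assign each demand point to its cheapest open site.
  Z1→F4 15, Z2→F2 8, Z3→F2 5, Z4→F5 19, Z5→F2 12, Z6→F1 7
  transport cost 66, fixed 20 → total 86.
Compare {F1, F2, F4}: transport cost 71 + fixed 16 = 87.
Compare {F1, F2, F3, F5}: transport cost 66 + fixed 23 = 89.
Compare {F1, F2, F3}: transport cost 71 + fixed 19 = 90.
All other subsets cost ≥ 87. Minimum total cost: 86.

86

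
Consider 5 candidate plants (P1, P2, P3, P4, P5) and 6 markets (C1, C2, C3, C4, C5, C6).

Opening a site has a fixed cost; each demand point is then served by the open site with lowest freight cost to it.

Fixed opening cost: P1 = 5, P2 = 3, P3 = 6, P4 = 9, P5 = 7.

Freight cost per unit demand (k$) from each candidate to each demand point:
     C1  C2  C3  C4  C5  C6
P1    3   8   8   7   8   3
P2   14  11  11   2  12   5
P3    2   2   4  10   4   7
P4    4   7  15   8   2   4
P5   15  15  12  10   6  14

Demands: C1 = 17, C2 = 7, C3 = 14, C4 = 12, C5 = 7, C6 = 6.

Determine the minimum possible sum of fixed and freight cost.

183

Open {P1, P2, P3, P4}: assign each demand point to its cheapest open site.
  C1→P3 17×2=34, C2→P3 7×2=14, C3→P3 14×4=56, C4→P2 12×2=24, C5→P4 7×2=14, C6→P1 6×3=18
  freight cost 160, fixed 23 → total 183.
Compare {P2, P3, P4}: freight cost 166 + fixed 18 = 184.
Compare {P1, P2, P3}: freight cost 174 + fixed 14 = 188.
Compare {P1, P2, P3, P4, P5}: freight cost 160 + fixed 30 = 190.
All other subsets cost ≥ 184. Minimum total cost: 183.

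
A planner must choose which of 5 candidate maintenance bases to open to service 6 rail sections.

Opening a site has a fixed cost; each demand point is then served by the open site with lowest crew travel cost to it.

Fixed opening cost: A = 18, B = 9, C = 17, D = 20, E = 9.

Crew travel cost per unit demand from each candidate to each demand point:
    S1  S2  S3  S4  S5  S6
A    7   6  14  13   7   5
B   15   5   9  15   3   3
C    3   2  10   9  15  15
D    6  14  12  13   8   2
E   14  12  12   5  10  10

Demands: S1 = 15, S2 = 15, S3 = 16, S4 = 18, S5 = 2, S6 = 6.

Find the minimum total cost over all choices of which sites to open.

368

Open {B, C, E}: assign each demand point to its cheapest open site.
  S1→C 15×3=45, S2→C 15×2=30, S3→B 16×9=144, S4→E 18×5=90, S5→B 2×3=6, S6→B 6×3=18
  crew travel cost 333, fixed 35 → total 368.
Compare {B, C, D, E}: crew travel cost 327 + fixed 55 = 382.
Compare {A, B, C, E}: crew travel cost 333 + fixed 53 = 386.
Compare {C, D, E}: crew travel cost 353 + fixed 46 = 399.
All other subsets cost ≥ 382. Minimum total cost: 368.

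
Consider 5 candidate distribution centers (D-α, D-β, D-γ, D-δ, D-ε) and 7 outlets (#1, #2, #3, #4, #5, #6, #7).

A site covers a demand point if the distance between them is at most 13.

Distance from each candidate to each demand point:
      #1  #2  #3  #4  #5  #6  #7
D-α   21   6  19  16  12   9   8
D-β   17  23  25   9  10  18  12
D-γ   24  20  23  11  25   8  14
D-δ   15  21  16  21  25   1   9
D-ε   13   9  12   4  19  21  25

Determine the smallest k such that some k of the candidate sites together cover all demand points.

Coverage sets (demand points within 13 of each site):
  D-α: {#2, #5, #6, #7}
  D-β: {#4, #5, #7}
  D-γ: {#4, #6}
  D-δ: {#6, #7}
  D-ε: {#1, #2, #3, #4}
No single site covers all 7 demand points.
But {D-α, D-ε} covers everything, so the minimum is 2.

2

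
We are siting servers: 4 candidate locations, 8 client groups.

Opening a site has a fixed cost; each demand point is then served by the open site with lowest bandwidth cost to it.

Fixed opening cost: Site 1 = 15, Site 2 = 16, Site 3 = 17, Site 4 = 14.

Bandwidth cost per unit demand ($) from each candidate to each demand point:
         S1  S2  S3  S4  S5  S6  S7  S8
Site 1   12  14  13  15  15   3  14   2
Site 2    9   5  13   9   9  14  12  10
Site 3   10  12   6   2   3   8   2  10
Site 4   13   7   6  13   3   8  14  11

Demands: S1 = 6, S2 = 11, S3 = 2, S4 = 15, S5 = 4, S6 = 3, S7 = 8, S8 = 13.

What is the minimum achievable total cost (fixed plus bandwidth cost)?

Open {Site 1, Site 2, Site 3}: assign each demand point to its cheapest open site.
  S1→Site 2 6×9=54, S2→Site 2 11×5=55, S3→Site 3 2×6=12, S4→Site 3 15×2=30, S5→Site 3 4×3=12, S6→Site 1 3×3=9, S7→Site 3 8×2=16, S8→Site 1 13×2=26
  bandwidth cost 214, fixed 48 → total 262.
Compare {Site 1, Site 2, Site 3, Site 4}: bandwidth cost 214 + fixed 62 = 276.
Compare {Site 1, Site 3, Site 4}: bandwidth cost 242 + fixed 46 = 288.
Compare {Site 1, Site 3}: bandwidth cost 297 + fixed 32 = 329.
All other subsets cost ≥ 276. Minimum total cost: 262.

262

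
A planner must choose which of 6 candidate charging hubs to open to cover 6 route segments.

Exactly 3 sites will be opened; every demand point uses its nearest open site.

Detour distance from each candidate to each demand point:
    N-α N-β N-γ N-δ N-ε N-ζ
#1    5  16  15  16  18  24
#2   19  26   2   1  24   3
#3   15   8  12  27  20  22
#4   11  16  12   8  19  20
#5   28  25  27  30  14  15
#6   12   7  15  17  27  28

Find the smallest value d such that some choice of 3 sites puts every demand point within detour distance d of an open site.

14

Open {#2, #5, #6}.
  Farthest demand point is N-ε at detour distance 14 (to #5); all others are ≤ 14.
With {#2, #3, #5} the worst case is 15.
With {#3, #4, #5} the worst case is 15.
No size-3 selection achieves below 14.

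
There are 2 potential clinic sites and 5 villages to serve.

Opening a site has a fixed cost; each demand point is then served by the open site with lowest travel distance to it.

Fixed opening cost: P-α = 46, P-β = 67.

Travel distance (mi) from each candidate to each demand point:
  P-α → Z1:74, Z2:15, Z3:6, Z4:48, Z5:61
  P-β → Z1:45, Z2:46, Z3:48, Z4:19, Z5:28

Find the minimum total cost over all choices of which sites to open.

226

Open {P-α, P-β}: assign each demand point to its cheapest open site.
  Z1→P-β 45, Z2→P-α 15, Z3→P-α 6, Z4→P-β 19, Z5→P-β 28
  travel distance 113, fixed 113 → total 226.
Compare {P-α}: travel distance 204 + fixed 46 = 250.
Compare {P-β}: travel distance 186 + fixed 67 = 253.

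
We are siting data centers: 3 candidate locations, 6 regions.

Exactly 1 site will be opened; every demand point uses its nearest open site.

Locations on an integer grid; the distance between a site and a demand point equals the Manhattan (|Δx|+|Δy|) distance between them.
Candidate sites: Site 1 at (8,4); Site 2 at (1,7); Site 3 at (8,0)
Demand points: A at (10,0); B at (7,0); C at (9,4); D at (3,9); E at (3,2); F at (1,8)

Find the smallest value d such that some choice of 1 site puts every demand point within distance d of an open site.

Open {Site 1}.
  Farthest demand point is F at distance 11 (to Site 1); all others are ≤ 11.
With {Site 3} the worst case is 15.
With {Site 2} the worst case is 16.
No size-1 selection achieves below 11.

11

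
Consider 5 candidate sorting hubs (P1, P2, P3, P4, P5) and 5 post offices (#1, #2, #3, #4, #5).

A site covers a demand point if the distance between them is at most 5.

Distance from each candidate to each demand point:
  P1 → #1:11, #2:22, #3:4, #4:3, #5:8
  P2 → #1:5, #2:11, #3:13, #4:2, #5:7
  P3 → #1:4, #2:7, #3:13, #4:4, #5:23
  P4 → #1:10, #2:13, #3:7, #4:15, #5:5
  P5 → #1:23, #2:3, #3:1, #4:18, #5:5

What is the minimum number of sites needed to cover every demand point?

Coverage sets (demand points within 5 of each site):
  P1: {#3, #4}
  P2: {#1, #4}
  P3: {#1, #4}
  P4: {#5}
  P5: {#2, #3, #5}
No single site covers all 5 demand points.
But {P2, P5} covers everything, so the minimum is 2.

2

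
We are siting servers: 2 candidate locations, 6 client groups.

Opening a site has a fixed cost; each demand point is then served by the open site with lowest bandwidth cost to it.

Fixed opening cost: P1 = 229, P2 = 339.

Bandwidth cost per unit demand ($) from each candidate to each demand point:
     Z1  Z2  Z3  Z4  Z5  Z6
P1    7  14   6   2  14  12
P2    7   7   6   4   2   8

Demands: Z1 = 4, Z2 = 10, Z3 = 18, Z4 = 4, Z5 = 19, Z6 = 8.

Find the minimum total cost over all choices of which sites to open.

Open {P2}: assign each demand point to its cheapest open site.
  Z1→P2 4×7=28, Z2→P2 10×7=70, Z3→P2 18×6=108, Z4→P2 4×4=16, Z5→P2 19×2=38, Z6→P2 8×8=64
  bandwidth cost 324, fixed 339 → total 663.
Compare {P1}: bandwidth cost 646 + fixed 229 = 875.
Compare {P1, P2}: bandwidth cost 316 + fixed 568 = 884.

663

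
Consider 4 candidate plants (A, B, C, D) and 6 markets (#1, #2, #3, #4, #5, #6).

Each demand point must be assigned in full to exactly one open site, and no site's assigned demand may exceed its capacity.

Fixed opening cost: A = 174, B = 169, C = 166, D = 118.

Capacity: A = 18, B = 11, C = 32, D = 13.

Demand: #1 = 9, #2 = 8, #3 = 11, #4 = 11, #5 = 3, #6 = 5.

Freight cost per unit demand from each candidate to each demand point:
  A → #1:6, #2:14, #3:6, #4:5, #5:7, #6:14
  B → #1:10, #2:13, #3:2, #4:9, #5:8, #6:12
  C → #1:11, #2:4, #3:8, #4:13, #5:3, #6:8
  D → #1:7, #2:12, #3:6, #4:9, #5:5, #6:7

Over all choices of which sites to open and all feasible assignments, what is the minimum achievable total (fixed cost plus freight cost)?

693

Open {A, C}; cheapest assignment that respects the capacities:
  A (cap 18, load 16): #4, #6 — cost 11×5 + 5×14 = 125
  C (cap 32, load 31): #1, #2, #3, #5 — cost 9×11 + 8×4 + 11×8 + 3×3 = 228
  Shipping 353, fixed 340 → total 693.
  Any other capacity-feasible assignment to {A, C} ships for at least 353.
Compare {A, C, D}: its best feasible assignment gives total 745.
Compare {B, C, D}: its best feasible assignment gives total 754.
Every other set of open sites that can feasibly serve all demand totals ≥ 745 even under its best assignment. Minimum: 693.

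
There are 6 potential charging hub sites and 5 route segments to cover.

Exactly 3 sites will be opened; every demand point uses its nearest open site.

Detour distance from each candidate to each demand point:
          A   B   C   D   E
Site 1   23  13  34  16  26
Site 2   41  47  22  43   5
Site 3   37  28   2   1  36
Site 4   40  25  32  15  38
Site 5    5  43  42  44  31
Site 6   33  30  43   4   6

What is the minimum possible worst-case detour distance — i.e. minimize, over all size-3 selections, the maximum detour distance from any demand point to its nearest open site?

Open {Site 1, Site 2, Site 5}.
  Farthest demand point is C at detour distance 22 (to Site 2); all others are ≤ 22.
With {Site 1, Site 2, Site 3} the worst case is 23.
With {Site 1, Site 2, Site 4} the worst case is 23.
No size-3 selection achieves below 22.

22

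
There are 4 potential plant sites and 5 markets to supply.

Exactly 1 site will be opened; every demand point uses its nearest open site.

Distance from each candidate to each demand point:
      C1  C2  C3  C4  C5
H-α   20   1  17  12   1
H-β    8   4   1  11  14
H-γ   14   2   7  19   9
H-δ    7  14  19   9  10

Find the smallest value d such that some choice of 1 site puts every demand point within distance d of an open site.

Open {H-β}.
  Farthest demand point is C5 at distance 14 (to H-β); all others are ≤ 14.
With {H-γ} the worst case is 19.
With {H-δ} the worst case is 19.
No size-1 selection achieves below 14.

14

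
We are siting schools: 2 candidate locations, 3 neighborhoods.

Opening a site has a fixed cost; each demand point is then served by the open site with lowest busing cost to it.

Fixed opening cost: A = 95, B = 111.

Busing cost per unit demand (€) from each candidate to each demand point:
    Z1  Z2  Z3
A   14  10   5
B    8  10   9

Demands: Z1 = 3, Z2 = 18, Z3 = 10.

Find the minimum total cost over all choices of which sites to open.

367

Open {A}: assign each demand point to its cheapest open site.
  Z1→A 3×14=42, Z2→A 18×10=180, Z3→A 10×5=50
  busing cost 272, fixed 95 → total 367.
Compare {B}: busing cost 294 + fixed 111 = 405.
Compare {A, B}: busing cost 254 + fixed 206 = 460.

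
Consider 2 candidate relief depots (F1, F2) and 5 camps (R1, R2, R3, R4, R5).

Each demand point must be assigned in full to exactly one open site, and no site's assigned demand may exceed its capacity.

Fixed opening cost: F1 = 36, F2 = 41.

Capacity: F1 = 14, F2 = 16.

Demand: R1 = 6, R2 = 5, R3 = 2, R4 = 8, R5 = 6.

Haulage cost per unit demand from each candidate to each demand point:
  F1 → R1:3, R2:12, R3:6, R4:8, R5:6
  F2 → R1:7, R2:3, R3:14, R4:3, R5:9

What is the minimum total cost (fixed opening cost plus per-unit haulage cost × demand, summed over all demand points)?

182

Open {F1, F2}; cheapest assignment that respects the capacities:
  F1 (cap 14, load 14): R1, R3, R5 — cost 6×3 + 2×6 + 6×6 = 66
  F2 (cap 16, load 13): R2, R4 — cost 5×3 + 8×3 = 39
  Shipping 105, fixed 77 → total 182.
  Any other capacity-feasible assignment to {F1, F2} ships for at least 105.
Total demand is 27 and no other set of sites has combined capacity ≥ 27, so {F1, F2} is the only feasible choice of open sites. Minimum: 182.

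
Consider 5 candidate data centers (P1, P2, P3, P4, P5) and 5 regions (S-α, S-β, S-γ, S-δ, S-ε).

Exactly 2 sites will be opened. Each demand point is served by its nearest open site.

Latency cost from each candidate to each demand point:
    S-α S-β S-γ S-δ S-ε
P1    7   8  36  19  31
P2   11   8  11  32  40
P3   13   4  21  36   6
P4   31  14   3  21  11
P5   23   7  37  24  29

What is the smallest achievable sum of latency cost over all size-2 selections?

47

Open {P3, P4}.
  S-α→P3 13, S-β→P3 4, S-γ→P4 3, S-δ→P4 21, S-ε→P3 6  ⇒ total 47.
Compare {P1, P4}: total 48.
Compare {P2, P4}: total 54.
No size-2 selection does better; minimum is 47.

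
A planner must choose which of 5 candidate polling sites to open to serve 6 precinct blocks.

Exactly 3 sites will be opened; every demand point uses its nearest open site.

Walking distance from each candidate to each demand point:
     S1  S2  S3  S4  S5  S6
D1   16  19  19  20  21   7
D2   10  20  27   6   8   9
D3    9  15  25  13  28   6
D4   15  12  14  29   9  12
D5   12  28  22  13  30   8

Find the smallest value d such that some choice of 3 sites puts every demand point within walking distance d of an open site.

Open {D1, D2, D4}.
  Farthest demand point is S3 at walking distance 14 (to D4); all others are ≤ 14.
With {D1, D3, D4} the worst case is 14.
With {D1, D4, D5} the worst case is 14.
No size-3 selection achieves below 14.

14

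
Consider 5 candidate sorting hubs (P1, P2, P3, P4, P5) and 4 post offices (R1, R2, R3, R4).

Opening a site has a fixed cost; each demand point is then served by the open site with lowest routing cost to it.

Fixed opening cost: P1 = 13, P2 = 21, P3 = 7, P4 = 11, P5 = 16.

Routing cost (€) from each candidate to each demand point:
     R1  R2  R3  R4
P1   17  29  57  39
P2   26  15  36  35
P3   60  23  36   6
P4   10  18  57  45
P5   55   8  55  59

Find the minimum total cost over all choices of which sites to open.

88

Open {P3, P4}: assign each demand point to its cheapest open site.
  R1→P4 10, R2→P4 18, R3→P3 36, R4→P3 6
  routing cost 70, fixed 18 → total 88.
Compare {P3, P4, P5}: routing cost 60 + fixed 34 = 94.
Compare {P1, P3, P4}: routing cost 70 + fixed 31 = 101.
Compare {P1, P3}: routing cost 82 + fixed 20 = 102.
All other subsets cost ≥ 94. Minimum total cost: 88.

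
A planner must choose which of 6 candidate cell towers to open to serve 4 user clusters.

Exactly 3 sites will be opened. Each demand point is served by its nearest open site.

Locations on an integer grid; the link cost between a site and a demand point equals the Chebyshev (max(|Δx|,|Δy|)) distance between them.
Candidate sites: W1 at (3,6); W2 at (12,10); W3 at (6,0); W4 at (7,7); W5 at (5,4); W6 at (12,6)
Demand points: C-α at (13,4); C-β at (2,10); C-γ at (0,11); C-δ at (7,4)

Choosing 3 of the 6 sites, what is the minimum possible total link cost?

13

Open {W1, W5, W6}.
  C-α→W6 2, C-β→W1 4, C-γ→W1 5, C-δ→W5 2  ⇒ total 13.
Compare {W1, W4, W6}: total 14.
Compare {W1, W2, W6}: total 15.
No size-3 selection does better; minimum is 13.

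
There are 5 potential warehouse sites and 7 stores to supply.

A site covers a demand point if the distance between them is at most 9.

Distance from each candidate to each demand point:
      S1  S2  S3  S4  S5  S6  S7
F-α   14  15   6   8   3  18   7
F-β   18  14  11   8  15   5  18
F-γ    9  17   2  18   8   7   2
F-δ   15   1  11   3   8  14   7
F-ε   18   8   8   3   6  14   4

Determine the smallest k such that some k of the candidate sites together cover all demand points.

2

Coverage sets (demand points within 9 of each site):
  F-α: {S3, S4, S5, S7}
  F-β: {S4, S6}
  F-γ: {S1, S3, S5, S6, S7}
  F-δ: {S2, S4, S5, S7}
  F-ε: {S2, S3, S4, S5, S7}
No single site covers all 7 demand points.
But {F-γ, F-δ} covers everything, so the minimum is 2.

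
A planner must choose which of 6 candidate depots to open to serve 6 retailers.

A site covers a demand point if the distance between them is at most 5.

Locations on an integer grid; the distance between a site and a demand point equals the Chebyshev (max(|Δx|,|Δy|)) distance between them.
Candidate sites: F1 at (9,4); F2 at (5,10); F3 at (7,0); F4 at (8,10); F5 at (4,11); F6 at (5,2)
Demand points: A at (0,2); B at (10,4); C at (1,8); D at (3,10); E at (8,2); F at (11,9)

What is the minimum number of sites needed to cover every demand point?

3

Coverage sets (demand points within 5 of each site):
  F1: {B, E, F}
  F2: {C, D}
  F3: {B, E}
  F4: {D, F}
  F5: {C, D}
  F6: {A, B, E}
No 2 sites suffice: every size-2 union leaves at least one demand point uncovered.
But {F1, F2, F6} covers everything, so the minimum is 3.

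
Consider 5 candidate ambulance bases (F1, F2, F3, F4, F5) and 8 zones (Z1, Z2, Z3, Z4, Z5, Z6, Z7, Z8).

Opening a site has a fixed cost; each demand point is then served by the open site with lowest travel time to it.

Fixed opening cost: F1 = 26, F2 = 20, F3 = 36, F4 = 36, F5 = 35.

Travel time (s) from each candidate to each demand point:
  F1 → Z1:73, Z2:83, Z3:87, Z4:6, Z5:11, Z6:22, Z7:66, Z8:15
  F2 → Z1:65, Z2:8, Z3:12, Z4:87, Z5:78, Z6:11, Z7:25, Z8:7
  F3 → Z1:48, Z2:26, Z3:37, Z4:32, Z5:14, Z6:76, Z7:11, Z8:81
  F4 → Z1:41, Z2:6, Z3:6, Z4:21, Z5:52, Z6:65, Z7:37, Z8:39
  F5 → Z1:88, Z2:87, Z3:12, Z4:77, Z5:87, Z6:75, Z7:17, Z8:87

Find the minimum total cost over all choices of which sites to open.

191

Open {F1, F2}: assign each demand point to its cheapest open site.
  Z1→F2 65, Z2→F2 8, Z3→F2 12, Z4→F1 6, Z5→F1 11, Z6→F2 11, Z7→F2 25, Z8→F2 7
  travel time 145, fixed 46 → total 191.
Compare {F1, F2, F4}: travel time 113 + fixed 82 = 195.
Compare {F1, F2, F3}: travel time 114 + fixed 82 = 196.
Compare {F2, F3}: travel time 143 + fixed 56 = 199.
All other subsets cost ≥ 195. Minimum total cost: 191.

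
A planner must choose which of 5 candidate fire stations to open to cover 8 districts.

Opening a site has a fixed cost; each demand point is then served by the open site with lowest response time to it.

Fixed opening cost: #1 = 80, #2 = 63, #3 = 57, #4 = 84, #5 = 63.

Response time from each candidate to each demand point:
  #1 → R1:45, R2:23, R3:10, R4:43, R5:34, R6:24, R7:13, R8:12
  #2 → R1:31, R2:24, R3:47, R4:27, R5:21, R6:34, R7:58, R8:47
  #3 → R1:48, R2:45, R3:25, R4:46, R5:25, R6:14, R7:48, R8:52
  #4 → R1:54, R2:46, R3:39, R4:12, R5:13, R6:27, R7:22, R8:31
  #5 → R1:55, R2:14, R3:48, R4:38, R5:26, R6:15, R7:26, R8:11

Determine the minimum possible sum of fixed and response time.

Open {#1}: assign each demand point to its cheapest open site.
  R1→#1 45, R2→#1 23, R3→#1 10, R4→#1 43, R5→#1 34, R6→#1 24, R7→#1 13, R8→#1 12
  response time 204, fixed 80 → total 284.
Compare {#5}: response time 233 + fixed 63 = 296.
Compare {#1, #2}: response time 161 + fixed 143 = 304.
Compare {#1, #5}: response time 172 + fixed 143 = 315.
All other subsets cost ≥ 296. Minimum total cost: 284.

284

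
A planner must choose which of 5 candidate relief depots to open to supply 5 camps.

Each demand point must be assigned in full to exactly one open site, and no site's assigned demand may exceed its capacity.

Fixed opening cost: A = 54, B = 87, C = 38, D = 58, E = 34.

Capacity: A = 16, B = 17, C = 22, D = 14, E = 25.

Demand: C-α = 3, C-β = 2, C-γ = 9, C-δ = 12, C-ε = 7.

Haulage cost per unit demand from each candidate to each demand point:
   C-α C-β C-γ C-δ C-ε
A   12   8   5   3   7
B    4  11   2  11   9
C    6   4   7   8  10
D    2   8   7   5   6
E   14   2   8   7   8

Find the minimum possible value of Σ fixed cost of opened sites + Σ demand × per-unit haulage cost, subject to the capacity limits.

287

Open {A, C}; cheapest assignment that respects the capacities:
  A (cap 16, load 12): C-δ — cost 12×3 = 36
  C (cap 22, load 21): C-α, C-β, C-γ, C-ε — cost 3×6 + 2×4 + 9×7 + 7×10 = 159
  Shipping 195, fixed 92 → total 287.
  Any other capacity-feasible assignment to {A, C} ships for at least 195.
Compare {A, E}: its best feasible assignment gives total 292.
Compare {B, E}: its best feasible assignment gives total 295.
Every other set of open sites that can feasibly serve all demand totals ≥ 292 even under its best assignment. Minimum: 287.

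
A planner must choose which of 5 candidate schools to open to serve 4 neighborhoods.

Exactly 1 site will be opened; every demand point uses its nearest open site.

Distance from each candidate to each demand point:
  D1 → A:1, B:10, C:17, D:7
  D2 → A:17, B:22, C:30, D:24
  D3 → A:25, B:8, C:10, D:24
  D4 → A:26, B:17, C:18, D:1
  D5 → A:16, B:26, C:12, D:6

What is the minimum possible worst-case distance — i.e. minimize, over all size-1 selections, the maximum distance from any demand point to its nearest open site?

17

Open {D1}.
  Farthest demand point is C at distance 17 (to D1); all others are ≤ 17.
With {D3} the worst case is 25.
With {D4} the worst case is 26.
No size-1 selection achieves below 17.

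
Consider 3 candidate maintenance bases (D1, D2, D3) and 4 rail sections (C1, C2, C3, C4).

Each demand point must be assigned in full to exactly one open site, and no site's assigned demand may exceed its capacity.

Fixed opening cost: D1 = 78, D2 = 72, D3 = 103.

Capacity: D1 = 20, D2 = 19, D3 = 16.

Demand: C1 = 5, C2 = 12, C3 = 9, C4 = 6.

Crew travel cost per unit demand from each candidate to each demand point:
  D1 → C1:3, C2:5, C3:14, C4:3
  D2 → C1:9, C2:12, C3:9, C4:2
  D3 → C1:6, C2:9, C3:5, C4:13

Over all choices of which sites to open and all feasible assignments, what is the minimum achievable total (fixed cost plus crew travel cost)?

318

Open {D1, D2}; cheapest assignment that respects the capacities:
  D1 (cap 20, load 17): C1, C2 — cost 5×3 + 12×5 = 75
  D2 (cap 19, load 15): C3, C4 — cost 9×9 + 6×2 = 93
  Shipping 168, fixed 150 → total 318.
  Any other capacity-feasible assignment to {D1, D2} ships for at least 168.
Compare {D1, D3}: its best feasible assignment gives total 334.
Compare {D1, D2, D3}: its best feasible assignment gives total 385.
Every other set of open sites that can feasibly serve all demand totals ≥ 334 even under its best assignment. Minimum: 318.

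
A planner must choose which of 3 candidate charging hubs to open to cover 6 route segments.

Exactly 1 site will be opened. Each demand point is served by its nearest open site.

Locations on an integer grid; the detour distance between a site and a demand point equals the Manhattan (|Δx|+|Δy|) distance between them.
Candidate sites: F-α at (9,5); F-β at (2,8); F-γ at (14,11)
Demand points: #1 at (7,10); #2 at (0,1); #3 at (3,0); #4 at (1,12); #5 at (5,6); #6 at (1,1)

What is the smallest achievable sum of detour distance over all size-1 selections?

Open {F-β}.
  #1→F-β 7, #2→F-β 9, #3→F-β 9, #4→F-β 5, #5→F-β 5, #6→F-β 8  ⇒ total 43.
Compare {F-α}: total 63.
Compare {F-γ}: total 105.

43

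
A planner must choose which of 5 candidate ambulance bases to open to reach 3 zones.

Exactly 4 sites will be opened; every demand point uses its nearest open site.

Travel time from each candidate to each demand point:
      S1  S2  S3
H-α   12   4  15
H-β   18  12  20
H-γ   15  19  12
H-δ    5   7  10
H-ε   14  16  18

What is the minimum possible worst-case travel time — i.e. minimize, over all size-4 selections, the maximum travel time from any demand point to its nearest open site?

10

Open {H-α, H-β, H-γ, H-δ}.
  Farthest demand point is S3 at travel time 10 (to H-δ); all others are ≤ 10.
With {H-α, H-β, H-δ, H-ε} the worst case is 10.
With {H-α, H-γ, H-δ, H-ε} the worst case is 10.
No size-4 selection achieves below 10.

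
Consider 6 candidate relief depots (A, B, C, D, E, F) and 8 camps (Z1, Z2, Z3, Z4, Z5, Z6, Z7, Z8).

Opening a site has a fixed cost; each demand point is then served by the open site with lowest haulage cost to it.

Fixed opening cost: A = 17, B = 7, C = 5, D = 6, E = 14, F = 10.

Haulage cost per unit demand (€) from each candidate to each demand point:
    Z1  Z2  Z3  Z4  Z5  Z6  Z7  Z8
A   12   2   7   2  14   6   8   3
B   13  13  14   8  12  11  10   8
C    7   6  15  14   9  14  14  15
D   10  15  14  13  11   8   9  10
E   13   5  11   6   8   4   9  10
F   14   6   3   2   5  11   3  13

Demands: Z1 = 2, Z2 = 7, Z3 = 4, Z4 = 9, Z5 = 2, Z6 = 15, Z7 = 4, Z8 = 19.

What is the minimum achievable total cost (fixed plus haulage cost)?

243

Open {A, C, E, F}: assign each demand point to its cheapest open site.
  Z1→C 2×7=14, Z2→A 7×2=14, Z3→F 4×3=12, Z4→A 9×2=18, Z5→F 2×5=10, Z6→E 15×4=60, Z7→F 4×3=12, Z8→A 19×3=57
  haulage cost 197, fixed 46 → total 243.
Compare {A, E, F}: haulage cost 207 + fixed 41 = 248.
Compare {A, C, D, E, F}: haulage cost 197 + fixed 52 = 249.
Compare {A, D, E, F}: haulage cost 203 + fixed 47 = 250.
All other subsets cost ≥ 248. Minimum total cost: 243.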